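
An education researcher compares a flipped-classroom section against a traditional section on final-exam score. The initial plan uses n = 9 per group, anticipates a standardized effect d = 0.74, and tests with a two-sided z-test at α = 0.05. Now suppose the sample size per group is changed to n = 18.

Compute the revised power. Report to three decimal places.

With n = 18 per group: δ = d·√(n/2) = 0.74 × √(18/2) = 2.2200. Critical value z_{0.025} = 1.960.
Revised power = Φ(δ − 1.960) + Φ(−δ − 1.960) = Φ(0.260) + Φ(-4.180) = 0.6026 + 0.0000 = 0.6026.

Power ≈ 0.603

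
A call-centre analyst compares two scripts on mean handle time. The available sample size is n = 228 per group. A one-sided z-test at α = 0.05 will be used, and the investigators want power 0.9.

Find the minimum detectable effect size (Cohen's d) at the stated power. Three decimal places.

d ≈ 0.274

Need Φ(δ − 1.645) = 0.9, so δ = 1.645 + 1.282 = 2.926.
δ = d·√(n/2) ⇒ d = δ/√(n/2) = 2.926/√(228/2) = 0.2741.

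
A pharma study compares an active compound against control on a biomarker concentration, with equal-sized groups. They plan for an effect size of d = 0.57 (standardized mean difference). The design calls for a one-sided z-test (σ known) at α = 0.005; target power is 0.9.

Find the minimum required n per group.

n = 92 per group

Set Φ(δ − 2.576) = 0.9; then δ − 2.576 = Φ⁻¹(0.9) = 1.282, giving δ = 3.857.
δ = d·√(n/2) ⇒ n = 2(δ/d)² = 2 × (3.857 / 0.57)² = 91.59.
Rounding up, n = 92 per group.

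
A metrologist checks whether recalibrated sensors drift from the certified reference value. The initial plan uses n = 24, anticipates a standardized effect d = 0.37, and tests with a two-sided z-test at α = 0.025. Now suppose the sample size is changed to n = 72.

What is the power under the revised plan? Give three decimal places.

With n = 72: δ = d·√n = 0.37 × √72 = 3.1396. Critical value z_{0.0125} = 2.241.
Revised power = Φ(δ − 2.241) + Φ(−δ − 2.241) = Φ(0.898) + Φ(-5.381) = 0.8154 + 0.0000 = 0.8154.

Power ≈ 0.815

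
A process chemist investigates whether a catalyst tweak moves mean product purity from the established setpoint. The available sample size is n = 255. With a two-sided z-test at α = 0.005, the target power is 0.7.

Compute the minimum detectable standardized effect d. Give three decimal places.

Required noncentrality: δ = z_{0.0025} + z_{0.30} = 2.807 + 0.524 = 3.331.
(The second rejection-region term Φ(−δ − z_{α/2}) is negligible and dropped.)
δ = d·√n ⇒ d = δ/√n = 3.331/√255 = 0.2086.

d ≈ 0.209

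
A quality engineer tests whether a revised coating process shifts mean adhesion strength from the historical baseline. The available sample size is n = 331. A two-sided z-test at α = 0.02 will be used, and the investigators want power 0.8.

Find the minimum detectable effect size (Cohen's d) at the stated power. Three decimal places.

Need Φ(δ − 2.326) = 0.8, so δ = 2.326 + 0.842 = 3.168.
(Lower-tail contribution to power is negligible for δ > 0.)
δ = d·√n ⇒ d = δ/√n = 3.168/√331 = 0.1741.

d ≈ 0.174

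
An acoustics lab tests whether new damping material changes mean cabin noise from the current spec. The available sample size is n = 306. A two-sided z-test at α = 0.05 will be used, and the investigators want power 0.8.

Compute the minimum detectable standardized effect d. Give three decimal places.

d ≈ 0.160

Required noncentrality: δ = z_{0.025} + z_{0.20} = 1.960 + 0.842 = 2.802.
(Lower-tail contribution to power is negligible for δ > 0.)
δ = d·√n ⇒ d = δ/√n = 2.802/√306 = 0.1602.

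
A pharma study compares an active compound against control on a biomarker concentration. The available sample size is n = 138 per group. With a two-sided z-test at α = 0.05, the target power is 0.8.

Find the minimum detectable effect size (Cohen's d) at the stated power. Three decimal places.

Required noncentrality: δ = z_{0.025} + z_{0.20} = 1.960 + 0.842 = 2.802.
(Lower-tail contribution to power is negligible for δ > 0.)
δ = d·√(n/2) ⇒ d = δ/√(n/2) = 2.802/√(138/2) = 0.3373.

d ≈ 0.337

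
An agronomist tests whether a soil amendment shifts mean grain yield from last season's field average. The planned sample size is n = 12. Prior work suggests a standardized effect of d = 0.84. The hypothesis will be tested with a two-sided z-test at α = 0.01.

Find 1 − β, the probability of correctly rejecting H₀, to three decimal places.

Noncentrality parameter: δ = d·√n = 0.84 × √12 = 2.9098
Two-sided α = 0.01 → critical value z_{0.005} = 2.576.
Power = Φ(δ − 2.576) + Φ(−δ − 2.576) = Φ(0.334) + Φ(-5.486) = 0.6308 + 0.0000 = 0.6308.

Power ≈ 0.631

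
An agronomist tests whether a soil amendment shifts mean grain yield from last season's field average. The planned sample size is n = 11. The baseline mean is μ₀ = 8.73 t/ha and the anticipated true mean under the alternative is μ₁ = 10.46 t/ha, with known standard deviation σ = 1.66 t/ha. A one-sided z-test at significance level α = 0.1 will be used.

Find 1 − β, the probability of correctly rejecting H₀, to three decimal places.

Power ≈ 0.985

Standardized effect: d = |μ₁ − μ₀| / σ = |10.46 − 8.73| / 1.66 = 1.0422
Noncentrality parameter: λ = d·√n = 1.0422 × √11 = 3.4565
One-sided α = 0.1 → critical value z_{0.1} = 1.282.
Power = P(Z > 1.282 − λ) = Φ(2.175) = 0.9852.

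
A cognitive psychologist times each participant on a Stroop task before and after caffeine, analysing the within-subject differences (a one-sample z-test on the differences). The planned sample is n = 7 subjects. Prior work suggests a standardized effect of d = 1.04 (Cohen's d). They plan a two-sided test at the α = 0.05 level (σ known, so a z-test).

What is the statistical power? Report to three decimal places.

Power ≈ 0.786

Noncentrality parameter: δ = d·√n = 1.04 × √7 = 2.7516
Two-sided α = 0.05 → critical value z_{0.025} = 1.960.
Power = Φ(δ − 1.960) + Φ(−δ − 1.960) = Φ(0.792) + Φ(-4.712) = 0.7857 + 0.0000 = 0.7857.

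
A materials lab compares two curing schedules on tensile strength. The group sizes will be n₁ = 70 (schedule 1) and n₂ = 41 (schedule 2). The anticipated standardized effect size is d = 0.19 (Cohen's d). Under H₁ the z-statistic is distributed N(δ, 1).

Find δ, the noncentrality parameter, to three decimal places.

The noncentrality parameter scales effect size by the design's sample-size factor: δ = d / √(1/n₁ + 1/n₂) = 0.19 / √(1/70 + 1/41) = 0.9661

δ ≈ 0.966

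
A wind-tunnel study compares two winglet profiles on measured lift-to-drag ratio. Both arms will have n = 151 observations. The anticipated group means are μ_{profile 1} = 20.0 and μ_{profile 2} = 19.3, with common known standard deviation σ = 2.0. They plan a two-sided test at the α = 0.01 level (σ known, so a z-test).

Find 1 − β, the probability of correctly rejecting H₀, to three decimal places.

Power ≈ 0.679

Standardized effect: d = |μ_{profile 1} − μ_{profile 2}| / σ = |20.0 − 19.3| / 2.0 = 0.3500
Noncentrality parameter: δ = d·√(n/2) = 0.3500 × √(151/2) = 3.0412
Two-sided α = 0.01 → critical value z_{0.005} = 2.576.
Power = Φ(δ − 2.576) + Φ(−δ − 2.576) = Φ(0.465) + Φ(-5.617) = 0.6792 + 0.0000 = 0.6792.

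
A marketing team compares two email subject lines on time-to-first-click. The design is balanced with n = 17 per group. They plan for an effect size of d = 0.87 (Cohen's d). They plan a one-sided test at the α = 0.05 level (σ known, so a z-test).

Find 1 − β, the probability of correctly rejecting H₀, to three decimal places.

Noncentrality parameter: δ = d·√(n/2) = 0.87 × √(17/2) = 2.5365
One-sided α = 0.05 → critical value z_{0.05} = 1.645.
Power = Φ(δ − 1.645) = Φ(0.892) = 0.8137.

Power ≈ 0.814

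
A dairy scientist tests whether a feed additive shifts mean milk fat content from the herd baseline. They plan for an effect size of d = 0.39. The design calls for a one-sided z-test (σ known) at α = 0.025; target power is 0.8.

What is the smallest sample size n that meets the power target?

Set Φ(δ − 1.960) = 0.8; then δ − 1.960 = Φ⁻¹(0.8) = 0.842, giving δ = 2.802.
δ = d·√n ⇒ n = (δ/d)² = (2.802 / 0.39)² = 51.60.
Round up to the next whole unit.

n = 52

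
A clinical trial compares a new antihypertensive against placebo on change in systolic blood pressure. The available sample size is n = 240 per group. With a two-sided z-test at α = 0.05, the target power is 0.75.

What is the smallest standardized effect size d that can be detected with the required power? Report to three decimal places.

d ≈ 0.240

Need Φ(δ − 1.960) = 0.75, so δ = 1.960 + 0.674 = 2.634.
(The second rejection-region term Φ(−δ − z_{α/2}) is negligible and dropped.)
δ = d·√(n/2) ⇒ d = δ/√(n/2) = 2.634/√(240/2) = 0.2405.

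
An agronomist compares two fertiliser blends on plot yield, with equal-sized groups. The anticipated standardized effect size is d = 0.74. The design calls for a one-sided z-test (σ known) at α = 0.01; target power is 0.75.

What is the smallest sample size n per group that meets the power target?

Set Φ(δ − 2.326) = 0.75; then δ − 2.326 = Φ⁻¹(0.75) = 0.674, giving δ = 3.001.
δ = d·√(n/2) ⇒ n = 2(δ/d)² = 2 × (3.001 / 0.74)² = 32.89.
Rounding up, n = 33 per group.

n = 33 per group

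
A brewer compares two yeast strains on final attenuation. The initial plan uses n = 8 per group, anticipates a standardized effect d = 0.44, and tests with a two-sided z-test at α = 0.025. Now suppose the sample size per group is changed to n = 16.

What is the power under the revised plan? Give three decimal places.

Power ≈ 0.160

With n = 16 per group: δ = d·√(n/2) = 0.44 × √(16/2) = 1.2445. Critical value z_{0.0125} = 2.241.
Revised power = Φ(δ − 2.241) + Φ(−δ − 2.241) = Φ(-0.997) + Φ(-3.486) = 0.1594 + 0.0002 = 0.1597.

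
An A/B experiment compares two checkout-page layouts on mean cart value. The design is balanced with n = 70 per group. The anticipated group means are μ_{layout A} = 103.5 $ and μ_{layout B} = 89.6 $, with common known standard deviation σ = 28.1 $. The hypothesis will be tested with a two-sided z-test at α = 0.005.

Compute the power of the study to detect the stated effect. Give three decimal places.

Standardized effect: d = |μ_{layout A} − μ_{layout B}| / σ = |103.5 − 89.6| / 28.1 = 0.4947
Noncentrality parameter: δ = d·√(n/2) = 0.4947 × √(70/2) = 2.9265
Two-sided α = 0.005 → critical value z_{0.0025} = 2.807.
Power = Φ(δ − 2.807) + Φ(−δ − 2.807) = Φ(0.119) + Φ(-5.733) = 0.5475 + 0.0000 = 0.5475.

Power ≈ 0.548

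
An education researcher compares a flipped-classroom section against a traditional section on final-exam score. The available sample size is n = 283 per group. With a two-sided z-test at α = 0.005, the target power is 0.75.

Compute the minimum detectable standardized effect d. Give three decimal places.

Need Φ(δ − 2.807) = 0.75, so δ = 2.807 + 0.674 = 3.482.
(Lower-tail contribution to power is negligible for δ > 0.)
δ = d·√(n/2) ⇒ d = δ/√(n/2) = 3.482/√(283/2) = 0.2927.

d ≈ 0.293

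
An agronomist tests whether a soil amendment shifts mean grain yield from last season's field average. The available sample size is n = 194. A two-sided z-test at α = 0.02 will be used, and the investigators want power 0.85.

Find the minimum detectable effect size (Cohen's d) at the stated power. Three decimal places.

Required noncentrality: δ = z_{0.01} + z_{0.15} = 2.326 + 1.036 = 3.363.
(The second rejection-region term Φ(−δ − z_{α/2}) is negligible and dropped.)
δ = d·√n ⇒ d = δ/√n = 3.363/√194 = 0.2414.

d ≈ 0.241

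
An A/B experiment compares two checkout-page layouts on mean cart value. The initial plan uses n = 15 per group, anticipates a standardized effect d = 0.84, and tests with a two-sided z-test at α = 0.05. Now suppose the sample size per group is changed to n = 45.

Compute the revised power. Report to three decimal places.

With n = 45 per group: δ = d·√(n/2) = 0.84 × √(45/2) = 3.9845. Critical value z_{0.025} = 1.960.
Revised power = Φ(δ − 1.960) + Φ(−δ − 1.960) = Φ(2.025) + Φ(-5.944) = 0.9785 + 0.0000 = 0.9785.

Power ≈ 0.979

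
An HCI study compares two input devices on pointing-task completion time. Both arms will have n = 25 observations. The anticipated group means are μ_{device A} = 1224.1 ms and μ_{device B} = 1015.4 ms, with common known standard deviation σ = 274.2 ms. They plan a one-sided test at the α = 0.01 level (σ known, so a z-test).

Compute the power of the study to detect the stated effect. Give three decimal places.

Power ≈ 0.642

Standardized effect: d = |μ_{device A} − μ_{device B}| / σ = |1224.1 − 1015.4| / 274.2 = 0.7611
Noncentrality parameter: δ = d·√(n/2) = 0.7611 × √(25/2) = 2.6910
One-sided α = 0.01 → critical value z_{0.01} = 2.326.
Power = Φ(δ − 2.326) = Φ(0.365) = 0.6423.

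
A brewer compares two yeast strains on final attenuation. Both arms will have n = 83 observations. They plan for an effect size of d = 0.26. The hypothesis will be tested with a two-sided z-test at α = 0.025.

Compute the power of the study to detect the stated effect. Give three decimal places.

Power ≈ 0.286

Noncentrality parameter: δ = d·√(n/2) = 0.26 × √(83/2) = 1.6749
Critical value for a two-sided test at α = 0.025: z_{α/2} = 2.241.
Power = Φ(δ − 2.241) + Φ(−δ − 2.241) = Φ(-0.566) + Φ(-3.916) = 0.2855 + 0.0000 = 0.2856.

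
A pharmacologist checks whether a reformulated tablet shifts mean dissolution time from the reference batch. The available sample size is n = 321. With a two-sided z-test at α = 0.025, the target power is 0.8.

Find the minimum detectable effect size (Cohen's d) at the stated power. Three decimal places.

Need Φ(δ − 2.241) = 0.8, so δ = 2.241 + 0.842 = 3.083.
(The second rejection-region term Φ(−δ − z_{α/2}) is negligible and dropped.)
δ = d·√n ⇒ d = δ/√n = 3.083/√321 = 0.1721.

d ≈ 0.172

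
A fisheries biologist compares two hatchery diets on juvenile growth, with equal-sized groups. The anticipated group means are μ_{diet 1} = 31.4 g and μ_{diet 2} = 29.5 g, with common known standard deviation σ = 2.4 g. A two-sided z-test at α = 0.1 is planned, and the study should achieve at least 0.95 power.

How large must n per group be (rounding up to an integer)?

n = 35 per group

Standardized effect: d = |μ_{diet 1} − μ_{diet 2}| / σ = |31.4 − 29.5| / 2.4 = 0.7917
Set Φ(δ − 1.645) = 0.95; then δ − 1.645 = Φ⁻¹(0.95) = 1.645, giving δ = 3.290.
(For δ > 0 the lower-tail rejection region contributes negligibly to power, so the one-term inversion is standard.)
δ = d·√(n/2) ⇒ n = 2(δ/d)² = 2 × (3.290 / 0.7917)² = 34.54.
Round up to the next whole unit.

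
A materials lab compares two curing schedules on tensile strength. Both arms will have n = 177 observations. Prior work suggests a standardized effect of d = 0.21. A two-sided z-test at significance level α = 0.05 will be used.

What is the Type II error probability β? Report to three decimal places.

Noncentrality parameter: δ = d·√(n/2) = 0.21 × √(177/2) = 1.9756
Critical value for a two-sided test at α = 0.05: z_{α/2} = 1.960.
Power = Φ(δ − 1.960) + Φ(−δ − 1.960) = Φ(0.016) + Φ(-3.936) = 0.5062 + 0.0000 = 0.5063.
Type II error: β = 1 − power = 1 − 0.5063 = 0.4937.

β ≈ 0.494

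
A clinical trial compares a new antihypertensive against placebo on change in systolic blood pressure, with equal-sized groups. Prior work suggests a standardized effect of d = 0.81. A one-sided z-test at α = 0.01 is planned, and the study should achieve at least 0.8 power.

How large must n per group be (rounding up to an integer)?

Set Φ(δ − 2.326) = 0.8; then δ − 2.326 = Φ⁻¹(0.8) = 0.842, giving δ = 3.168.
δ = d·√(n/2) ⇒ n = 2(δ/d)² = 2 × (3.168 / 0.81)² = 30.59.
Round up to the next whole unit.

n = 31 per group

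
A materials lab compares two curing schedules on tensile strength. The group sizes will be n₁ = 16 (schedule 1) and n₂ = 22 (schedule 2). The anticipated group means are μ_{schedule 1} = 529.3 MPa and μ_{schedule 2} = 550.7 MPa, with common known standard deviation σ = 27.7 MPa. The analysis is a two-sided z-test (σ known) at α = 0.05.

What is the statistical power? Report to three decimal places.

Standardized effect: d = |μ_{schedule 1} − μ_{schedule 2}| / σ = |529.3 − 550.7| / 27.7 = 0.7726
Noncentrality parameter: δ = d / √(1/n₁ + 1/n₂) = 0.7726 / √(1/16 + 1/22) = 2.3513
Two-sided α = 0.05 → critical value z_{0.025} = 1.960.
Power = Φ(δ − 1.960) + Φ(−δ − 1.960) = Φ(0.391) + Φ(-4.311) = 0.6522 + 0.0000 = 0.6522.

Power ≈ 0.652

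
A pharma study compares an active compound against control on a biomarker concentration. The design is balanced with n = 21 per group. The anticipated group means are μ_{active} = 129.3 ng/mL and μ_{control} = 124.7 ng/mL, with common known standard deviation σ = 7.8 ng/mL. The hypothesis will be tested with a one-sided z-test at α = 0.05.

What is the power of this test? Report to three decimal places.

Power ≈ 0.605

Standardized effect: d = |μ_{active} − μ_{control}| / σ = |129.3 − 124.7| / 7.8 = 0.5897
Noncentrality parameter: δ = d·√(n/2) = 0.5897 × √(21/2) = 1.9110
One-sided α = 0.05 → critical value z_{0.05} = 1.645.
Power = P(Z > 1.645 − δ) = Φ(0.266) = 0.6049.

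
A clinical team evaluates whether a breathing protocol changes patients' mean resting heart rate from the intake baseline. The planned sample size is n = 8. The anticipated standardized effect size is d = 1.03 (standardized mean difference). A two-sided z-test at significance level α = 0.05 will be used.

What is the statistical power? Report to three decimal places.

Power ≈ 0.830

Noncentrality parameter: δ = d·√n = 1.03 × √8 = 2.9133
Critical value for a two-sided test at α = 0.05: z_{α/2} = 1.960.
Power = Φ(δ − 1.960) + Φ(−δ − 1.960) = Φ(0.953) + Φ(-4.873) = 0.8298 + 0.0000 = 0.8298.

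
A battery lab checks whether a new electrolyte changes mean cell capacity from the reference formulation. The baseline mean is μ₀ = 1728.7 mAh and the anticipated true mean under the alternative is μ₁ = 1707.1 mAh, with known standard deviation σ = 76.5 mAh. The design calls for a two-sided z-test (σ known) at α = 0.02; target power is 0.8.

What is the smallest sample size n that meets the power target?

n = 126

Standardized effect: d = |μ₁ − μ₀| / σ = |1707.1 − 1728.7| / 76.5 = 0.2824
Set Φ(δ − 2.326) = 0.8; then δ − 2.326 = Φ⁻¹(0.8) = 0.842, giving δ = 3.168.
(Ignoring the negligible lower-tail rejection probability gives the usual closed-form inversion.)
δ = d·√n ⇒ n = (δ/d)² = (3.168 / 0.2824)² = 125.89.
Round up to the next whole unit.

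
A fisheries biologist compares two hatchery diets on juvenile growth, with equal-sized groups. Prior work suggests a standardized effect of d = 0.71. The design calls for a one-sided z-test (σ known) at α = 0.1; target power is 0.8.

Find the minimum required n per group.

n = 18 per group

Set Φ(δ − 1.282) = 0.8; then δ − 1.282 = Φ⁻¹(0.8) = 0.842, giving δ = 2.123.
δ = d·√(n/2) ⇒ n = 2(δ/d)² = 2 × (2.123 / 0.71)² = 17.88.
Rounding up, n = 18 per group.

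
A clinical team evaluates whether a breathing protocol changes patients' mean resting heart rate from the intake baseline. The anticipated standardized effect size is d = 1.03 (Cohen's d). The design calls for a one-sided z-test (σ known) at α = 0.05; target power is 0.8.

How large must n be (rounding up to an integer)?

n = 6

For power 0.8 need Φ(δ − z_{0.05}) = 0.8, so δ = z_{0.05} + z_{0.20} = 1.645 + 0.842 = 2.486.
δ = d·√n ⇒ n = (δ/d)² = (2.486 / 1.03)² = 5.83.
Rounding up, n = 6.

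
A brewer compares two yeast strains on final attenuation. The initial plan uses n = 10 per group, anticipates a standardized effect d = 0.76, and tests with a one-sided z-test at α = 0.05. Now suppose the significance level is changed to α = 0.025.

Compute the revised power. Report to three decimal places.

δ = d·√(n/2) = 0.76 × √(10/2) = 1.6994 (unchanged). New critical value: z_{0.025} = 1.960.
Revised power = P(Z > 1.960 − δ) = Φ(-0.261) = 0.3972.

Power ≈ 0.397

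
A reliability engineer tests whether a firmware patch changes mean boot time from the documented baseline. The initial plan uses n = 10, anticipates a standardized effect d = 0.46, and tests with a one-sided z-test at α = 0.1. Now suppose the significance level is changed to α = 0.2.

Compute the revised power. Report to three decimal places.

δ = d·√n = 0.46 × √10 = 1.4546 (unchanged). New critical value: z_{0.2} = 0.842.
Revised power = P(Z > 0.842 − δ) = Φ(0.613) = 0.7301.

Power ≈ 0.730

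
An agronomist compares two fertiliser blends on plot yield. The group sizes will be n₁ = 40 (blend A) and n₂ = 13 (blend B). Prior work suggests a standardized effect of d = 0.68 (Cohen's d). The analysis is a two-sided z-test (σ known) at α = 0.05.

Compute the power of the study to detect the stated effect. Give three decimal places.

Noncentrality parameter: δ = d / √(1/n₁ + 1/n₂) = 0.68 / √(1/40 + 1/13) = 2.1300
Two-sided α = 0.05 → critical value z_{0.025} = 1.960.
Power = Φ(δ − 1.960) + Φ(−δ − 1.960) = Φ(0.170) + Φ(-4.090) = 0.5675 + 0.0000 = 0.5675.

Power ≈ 0.568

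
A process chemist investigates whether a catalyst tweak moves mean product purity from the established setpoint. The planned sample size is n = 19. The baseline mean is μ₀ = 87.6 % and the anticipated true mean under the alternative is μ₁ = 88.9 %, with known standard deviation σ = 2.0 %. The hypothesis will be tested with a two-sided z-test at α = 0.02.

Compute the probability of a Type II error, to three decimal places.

β ≈ 0.306

Standardized effect: d = |μ₁ − μ₀| / σ = |88.9 − 87.6| / 2.0 = 0.6500
Noncentrality parameter: δ = d·√n = 0.6500 × √19 = 2.8333
Critical value for a two-sided test at α = 0.02: z_{α/2} = 2.326.
Power = Φ(δ − 2.326) + Φ(−δ − 2.326) = Φ(0.507) + Φ(-5.160) = 0.6939 + 0.0000 = 0.6939.
Type II error: β = 1 − power = 1 − 0.6939 = 0.3061.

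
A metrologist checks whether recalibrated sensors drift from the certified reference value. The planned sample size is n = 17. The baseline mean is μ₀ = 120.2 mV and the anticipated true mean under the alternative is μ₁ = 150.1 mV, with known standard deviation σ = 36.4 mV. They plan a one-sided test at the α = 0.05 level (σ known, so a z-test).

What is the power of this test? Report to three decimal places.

Power ≈ 0.959

Standardized effect: d = |μ₁ − μ₀| / σ = |150.1 − 120.2| / 36.4 = 0.8214
Noncentrality parameter: δ = d·√n = 0.8214 × √17 = 3.3868
One-sided α = 0.05 → critical value z_{0.05} = 1.645.
Power = P(Z > 1.645 − δ) = Φ(1.742) = 0.9592.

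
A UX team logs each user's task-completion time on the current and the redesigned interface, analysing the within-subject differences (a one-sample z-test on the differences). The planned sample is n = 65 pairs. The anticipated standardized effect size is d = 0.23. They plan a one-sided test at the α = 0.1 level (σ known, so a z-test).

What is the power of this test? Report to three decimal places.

Power ≈ 0.717

Noncentrality parameter: δ = d·√n = 0.23 × √65 = 1.8543
One-sided α = 0.1 → critical value z_{0.1} = 1.282.
Power = P(Z > 1.282 − δ) = Φ(0.573) = 0.7166.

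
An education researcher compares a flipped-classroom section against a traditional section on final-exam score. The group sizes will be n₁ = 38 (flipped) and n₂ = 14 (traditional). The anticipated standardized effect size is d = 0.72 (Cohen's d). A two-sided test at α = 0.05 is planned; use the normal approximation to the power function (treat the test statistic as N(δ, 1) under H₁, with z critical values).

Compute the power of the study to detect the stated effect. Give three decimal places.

Noncentrality parameter: λ = d / √(1/n₁ + 1/n₂) = 0.72 / √(1/38 + 1/14) = 2.3030
Critical value for a two-sided test at α = 0.05: z_{α/2} = 1.960.
Power = Φ(λ − 1.960) + Φ(−λ − 1.960) = Φ(0.343) + Φ(-4.263) = 0.6342 + 0.0000 = 0.6342.

Power ≈ 0.634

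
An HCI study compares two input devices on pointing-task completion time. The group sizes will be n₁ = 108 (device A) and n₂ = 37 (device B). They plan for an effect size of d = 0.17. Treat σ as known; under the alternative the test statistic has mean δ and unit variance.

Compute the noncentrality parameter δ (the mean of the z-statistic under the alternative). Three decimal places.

δ = d / √(1/n₁ + 1/n₂) = 0.17 / √(1/108 + 1/37) = 0.8924

δ ≈ 0.892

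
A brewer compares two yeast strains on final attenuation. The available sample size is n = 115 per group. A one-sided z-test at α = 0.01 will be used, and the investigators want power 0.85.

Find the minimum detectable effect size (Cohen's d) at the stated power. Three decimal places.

d ≈ 0.443

Required noncentrality: δ = z_{0.01} + z_{0.15} = 2.326 + 1.036 = 3.363.
δ = d·√(n/2) ⇒ d = δ/√(n/2) = 3.363/√(115/2) = 0.4435.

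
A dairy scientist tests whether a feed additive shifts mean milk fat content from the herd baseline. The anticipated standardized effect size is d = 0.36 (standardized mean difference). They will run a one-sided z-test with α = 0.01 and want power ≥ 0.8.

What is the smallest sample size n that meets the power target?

For power 0.8 need Φ(δ − z_{0.01}) = 0.8, so δ = z_{0.01} + z_{0.20} = 2.326 + 0.842 = 3.168.
δ = d·√n ⇒ n = (δ/d)² = (3.168 / 0.36)² = 77.44.
Round up to the next whole unit.

n = 78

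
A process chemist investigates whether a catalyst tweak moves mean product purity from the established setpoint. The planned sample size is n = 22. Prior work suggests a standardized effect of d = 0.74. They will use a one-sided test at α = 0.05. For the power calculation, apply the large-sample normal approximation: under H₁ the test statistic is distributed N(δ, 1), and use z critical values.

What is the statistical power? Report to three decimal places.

Power ≈ 0.966

Noncentrality parameter: δ = d·√n = 0.74 × √22 = 3.4709
Critical value for a one-sided test at α = 0.05: z_α = 1.645.
Power = Φ(δ − 1.645) = Φ(1.826) = 0.9661.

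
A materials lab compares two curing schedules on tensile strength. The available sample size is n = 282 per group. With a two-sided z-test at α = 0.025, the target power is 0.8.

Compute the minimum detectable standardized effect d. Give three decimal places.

d ≈ 0.260

Required noncentrality: δ = z_{0.0125} + z_{0.20} = 2.241 + 0.842 = 3.083.
(Lower-tail contribution to power is negligible for δ > 0.)
δ = d·√(n/2) ⇒ d = δ/√(n/2) = 3.083/√(282/2) = 0.2596.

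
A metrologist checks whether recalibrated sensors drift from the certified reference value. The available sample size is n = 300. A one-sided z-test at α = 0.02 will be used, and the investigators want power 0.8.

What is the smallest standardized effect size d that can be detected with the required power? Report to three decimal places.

d ≈ 0.167

Need Φ(δ − 2.054) = 0.8, so δ = 2.054 + 0.842 = 2.895.
δ = d·√n ⇒ d = δ/√n = 2.895/√300 = 0.1672.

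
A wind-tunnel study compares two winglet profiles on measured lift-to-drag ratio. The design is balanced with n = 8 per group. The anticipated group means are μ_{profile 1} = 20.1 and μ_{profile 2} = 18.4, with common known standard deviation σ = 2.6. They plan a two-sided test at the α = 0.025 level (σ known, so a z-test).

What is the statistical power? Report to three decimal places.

Standardized effect: d = |μ_{profile 1} − μ_{profile 2}| / σ = |20.1 − 18.4| / 2.6 = 0.6538
Noncentrality parameter: δ = d·√(n/2) = 0.6538 × √(8/2) = 1.3077
Two-sided α = 0.025 → critical value z_{0.0125} = 2.241.
Power = Φ(δ − 2.241) + Φ(−δ − 2.241) = Φ(-0.934) + Φ(-3.549) = 0.1752 + 0.0002 = 0.1754.

Power ≈ 0.175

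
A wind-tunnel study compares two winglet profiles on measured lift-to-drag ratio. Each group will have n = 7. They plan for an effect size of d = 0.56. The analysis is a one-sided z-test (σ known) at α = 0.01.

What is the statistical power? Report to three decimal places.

Noncentrality parameter: δ = d·√(n/2) = 0.56 × √(7/2) = 1.0477
Critical value for a one-sided test at α = 0.01: z_α = 2.326.
Power = Φ(δ − 2.326) = Φ(-1.279) = 0.1005.

Power ≈ 0.101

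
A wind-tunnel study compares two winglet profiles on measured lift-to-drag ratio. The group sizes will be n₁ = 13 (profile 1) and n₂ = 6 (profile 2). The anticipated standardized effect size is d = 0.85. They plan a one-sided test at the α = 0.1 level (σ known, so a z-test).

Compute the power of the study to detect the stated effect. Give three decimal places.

Noncentrality parameter: δ = d / √(1/n₁ + 1/n₂) = 0.85 / √(1/13 + 1/6) = 1.7222
Critical value for a one-sided test at α = 0.1: z_α = 1.282.
Power = P(Z > 1.282 − δ) = Φ(0.441) = 0.6703.

Power ≈ 0.670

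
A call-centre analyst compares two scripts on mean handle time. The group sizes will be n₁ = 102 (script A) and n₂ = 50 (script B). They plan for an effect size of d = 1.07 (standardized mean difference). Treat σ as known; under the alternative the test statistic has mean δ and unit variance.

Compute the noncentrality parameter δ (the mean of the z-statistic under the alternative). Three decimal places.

The noncentrality parameter scales effect size by the design's sample-size factor: δ = d / √(1/n₁ + 1/n₂) = 1.07 / √(1/102 + 1/50) = 6.1979

δ ≈ 6.198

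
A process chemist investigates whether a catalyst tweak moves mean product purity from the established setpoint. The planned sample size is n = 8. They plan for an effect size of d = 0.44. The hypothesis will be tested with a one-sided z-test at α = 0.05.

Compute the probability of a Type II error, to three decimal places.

β ≈ 0.656

Noncentrality parameter: δ = d·√n = 0.44 × √8 = 1.2445
One-sided α = 0.05 → critical value z_{0.05} = 1.645.
Power = P(Z > 1.645 − δ) = Φ(-0.400) = 0.3445.
Type II error: β = 1 − power = 1 − 0.3445 = 0.6555.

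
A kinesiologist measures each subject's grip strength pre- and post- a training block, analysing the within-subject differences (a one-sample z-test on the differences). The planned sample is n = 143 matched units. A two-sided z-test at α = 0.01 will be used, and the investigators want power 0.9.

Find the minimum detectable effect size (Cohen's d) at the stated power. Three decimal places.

d ≈ 0.323

Need Φ(δ − 2.576) = 0.9, so δ = 2.576 + 1.282 = 3.857.
(Lower-tail contribution to power is negligible for δ > 0.)
δ = d·√n ⇒ d = δ/√n = 3.857/√143 = 0.3226.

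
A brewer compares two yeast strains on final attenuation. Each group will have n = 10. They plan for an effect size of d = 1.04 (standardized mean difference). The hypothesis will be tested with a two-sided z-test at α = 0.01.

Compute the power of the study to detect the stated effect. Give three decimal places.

Power ≈ 0.401

Noncentrality parameter: δ = d·√(n/2) = 1.04 × √(10/2) = 2.3255
Critical value for a two-sided test at α = 0.01: z_{α/2} = 2.576.
Power = Φ(δ − 2.576) + Φ(−δ − 2.576) = Φ(-0.250) + Φ(-4.901) = 0.4012 + 0.0000 = 0.4012.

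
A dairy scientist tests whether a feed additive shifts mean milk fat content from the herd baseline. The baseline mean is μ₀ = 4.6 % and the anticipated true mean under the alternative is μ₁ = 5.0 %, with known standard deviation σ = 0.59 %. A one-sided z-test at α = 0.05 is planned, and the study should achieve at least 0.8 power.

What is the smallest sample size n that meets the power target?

n = 14

Standardized effect: d = |μ₁ − μ₀| / σ = |5.0 − 4.6| / 0.59 = 0.6780
Set Φ(δ − 1.645) = 0.8; then δ − 1.645 = Φ⁻¹(0.8) = 0.842, giving δ = 2.486.
δ = d·√n ⇒ n = (δ/d)² = (2.486 / 0.6780)² = 13.45.
Rounding up, n = 14.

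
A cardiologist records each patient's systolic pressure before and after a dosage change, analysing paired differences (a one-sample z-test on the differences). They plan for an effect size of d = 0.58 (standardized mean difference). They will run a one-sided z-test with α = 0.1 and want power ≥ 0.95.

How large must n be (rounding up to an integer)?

n = 26

Set Φ(δ − 1.282) = 0.95; then δ − 1.282 = Φ⁻¹(0.95) = 1.645, giving δ = 2.926.
δ = d·√n ⇒ n = (δ/d)² = (2.926 / 0.58)² = 25.46.
Round up to the next whole unit.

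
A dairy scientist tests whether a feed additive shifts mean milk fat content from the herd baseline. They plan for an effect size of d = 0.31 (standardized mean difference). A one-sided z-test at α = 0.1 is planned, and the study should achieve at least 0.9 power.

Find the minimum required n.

For power 0.9 need Φ(δ − z_{0.1}) = 0.9, so δ = z_{0.1} + z_{0.10} = 1.282 + 1.282 = 2.563.
δ = d·√n ⇒ n = (δ/d)² = (2.563 / 0.31)² = 68.36.
Rounding up, n = 69.

n = 69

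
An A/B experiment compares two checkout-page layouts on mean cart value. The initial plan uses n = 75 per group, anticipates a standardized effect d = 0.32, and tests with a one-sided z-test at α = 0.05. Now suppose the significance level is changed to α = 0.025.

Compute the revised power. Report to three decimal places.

Power ≈ 0.500

δ = d·√(n/2) = 0.32 × √(75/2) = 1.9596 (unchanged). New critical value: z_{0.025} = 1.960.
Revised power = P(Z > 1.960 − δ) = Φ(0.000) = 0.4999.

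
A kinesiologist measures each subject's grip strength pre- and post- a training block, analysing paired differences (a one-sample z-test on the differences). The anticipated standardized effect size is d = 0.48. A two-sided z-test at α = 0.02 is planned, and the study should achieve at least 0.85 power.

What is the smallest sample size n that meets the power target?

For power 0.85 need Φ(δ − z_{0.01}) = 0.85, so δ = z_{0.01} + z_{0.15} = 2.326 + 1.036 = 3.363.
(For δ > 0 the lower-tail rejection region contributes negligibly to power, so the one-term inversion is standard.)
δ = d·√n ⇒ n = (δ/d)² = (3.363 / 0.48)² = 49.08.
Round up to the next whole unit.

n = 50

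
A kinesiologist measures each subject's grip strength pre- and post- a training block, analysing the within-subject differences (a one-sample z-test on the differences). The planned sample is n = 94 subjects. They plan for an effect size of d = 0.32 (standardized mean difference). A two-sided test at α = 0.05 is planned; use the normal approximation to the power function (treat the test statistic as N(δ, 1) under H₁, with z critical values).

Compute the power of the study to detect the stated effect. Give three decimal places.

Power ≈ 0.873

Noncentrality parameter: δ = d·√n = 0.32 × √94 = 3.1025
Two-sided α = 0.05 → critical value z_{0.025} = 1.960.
Power = Φ(δ − 1.960) + Φ(−δ − 1.960) = Φ(1.143) + Φ(-5.062) = 0.8734 + 0.0000 = 0.8734.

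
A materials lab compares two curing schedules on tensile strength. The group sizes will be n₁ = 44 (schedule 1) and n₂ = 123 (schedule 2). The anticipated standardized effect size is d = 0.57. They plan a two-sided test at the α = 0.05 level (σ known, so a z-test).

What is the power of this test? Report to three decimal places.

Power ≈ 0.901

Noncentrality parameter: δ = d / √(1/n₁ + 1/n₂) = 0.57 / √(1/44 + 1/123) = 3.2449
Two-sided α = 0.05 → critical value z_{0.025} = 1.960.
Power = Φ(δ − 1.960) + Φ(−δ − 1.960) = Φ(1.285) + Φ(-5.205) = 0.9006 + 0.0000 = 0.9006.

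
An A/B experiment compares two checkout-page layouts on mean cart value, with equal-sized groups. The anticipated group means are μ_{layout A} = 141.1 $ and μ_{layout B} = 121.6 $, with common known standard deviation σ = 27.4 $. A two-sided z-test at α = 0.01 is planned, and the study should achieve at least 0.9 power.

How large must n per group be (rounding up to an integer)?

n = 59 per group

Standardized effect: d = |μ_{layout A} − μ_{layout B}| / σ = |141.1 − 121.6| / 27.4 = 0.7117
For power 0.9 need Φ(δ − z_{0.005}) = 0.9, so δ = z_{0.005} + z_{0.10} = 2.576 + 1.282 = 3.857.
(The Φ(−δ − z_{α/2}) term is vanishingly small for δ > 0 and is dropped in the standard sample-size formula.)
δ = d·√(n/2) ⇒ n = 2(δ/d)² = 2 × (3.857 / 0.7117)² = 58.76.
Round up to the next whole unit.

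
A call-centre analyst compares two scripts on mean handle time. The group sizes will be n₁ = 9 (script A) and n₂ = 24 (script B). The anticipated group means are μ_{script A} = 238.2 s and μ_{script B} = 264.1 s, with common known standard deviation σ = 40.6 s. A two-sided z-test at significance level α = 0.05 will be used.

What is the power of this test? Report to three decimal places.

Power ≈ 0.372

Standardized effect: d = |μ_{script A} − μ_{script B}| / σ = |238.2 − 264.1| / 40.6 = 0.6379
Noncentrality parameter: δ = d / √(1/n₁ + 1/n₂) = 0.6379 / √(1/9 + 1/24) = 1.6321
Two-sided α = 0.05 → critical value z_{0.025} = 1.960.
Power = Φ(δ − 1.960) + Φ(−δ − 1.960) = Φ(-0.328) + Φ(-3.592) = 0.3715 + 0.0002 = 0.3717.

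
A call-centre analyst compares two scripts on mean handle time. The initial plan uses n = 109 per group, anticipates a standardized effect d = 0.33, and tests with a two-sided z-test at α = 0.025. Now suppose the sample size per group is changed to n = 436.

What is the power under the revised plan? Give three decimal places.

Power ≈ 0.996

With n = 436 per group: δ = d·√(n/2) = 0.33 × √(436/2) = 4.8724. Critical value z_{0.0125} = 2.241.
Revised power = Φ(δ − 2.241) + Φ(−δ − 2.241) = Φ(2.631) + Φ(-7.114) = 0.9957 + 0.0000 = 0.9957.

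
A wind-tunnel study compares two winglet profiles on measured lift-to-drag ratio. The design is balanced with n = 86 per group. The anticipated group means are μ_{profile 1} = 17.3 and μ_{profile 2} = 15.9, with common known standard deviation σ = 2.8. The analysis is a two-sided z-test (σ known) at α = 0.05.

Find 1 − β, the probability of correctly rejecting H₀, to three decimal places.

Standardized effect: d = |μ_{profile 1} − μ_{profile 2}| / σ = |17.3 − 15.9| / 2.8 = 0.5000
Noncentrality parameter: δ = d·√(n/2) = 0.5000 × √(86/2) = 3.2787
Critical value for a two-sided test at α = 0.05: z_{α/2} = 1.960.
Power = Φ(δ − 1.960) + Φ(−δ − 1.960) = Φ(1.319) + Φ(-5.239) = 0.9064 + 0.0000 = 0.9064.

Power ≈ 0.906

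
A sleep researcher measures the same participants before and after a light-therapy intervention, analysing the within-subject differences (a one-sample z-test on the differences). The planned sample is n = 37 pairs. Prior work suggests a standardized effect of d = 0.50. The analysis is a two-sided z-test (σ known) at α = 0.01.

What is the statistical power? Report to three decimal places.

Noncentrality parameter: λ = d·√n = 0.50 × √37 = 3.0414
Critical value for a two-sided test at α = 0.01: z_{α/2} = 2.576.
Power = Φ(λ − 2.576) + Φ(−λ − 2.576) = Φ(0.466) + Φ(-5.617) = 0.6792 + 0.0000 = 0.6792.

Power ≈ 0.679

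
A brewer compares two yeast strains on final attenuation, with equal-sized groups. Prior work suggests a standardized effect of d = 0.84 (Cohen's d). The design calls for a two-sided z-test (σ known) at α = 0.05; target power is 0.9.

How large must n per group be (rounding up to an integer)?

Set Φ(δ − 1.960) = 0.9; then δ − 1.960 = Φ⁻¹(0.9) = 1.282, giving δ = 3.242.
(The Φ(−δ − z_{α/2}) term is vanishingly small for δ > 0 and is dropped in the standard sample-size formula.)
δ = d·√(n/2) ⇒ n = 2(δ/d)² = 2 × (3.242 / 0.84)² = 29.78.
Round up to the next whole unit.

n = 30 per group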